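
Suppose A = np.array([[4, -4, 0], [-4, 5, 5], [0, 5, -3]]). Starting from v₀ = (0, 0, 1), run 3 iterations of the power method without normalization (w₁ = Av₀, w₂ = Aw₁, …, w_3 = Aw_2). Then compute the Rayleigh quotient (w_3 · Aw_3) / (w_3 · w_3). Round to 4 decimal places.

w1 = Av₀ = (4·0 + (-4)·0 + 0·1; (-4)·0 + 5·0 + 5·1; 0·0 + 5·0 + (-3)·1) = (0, 5, -3)
w2 = Aw1 = (4·0 + (-4)·5 + 0·(-3); (-4)·0 + 5·5 + 5·(-3); 0·0 + 5·5 + (-3)·(-3)) = (-20, 10, 34)
w3 = Aw2 = (-120, 300, -52)
Aw3 = (-1680, 1720, 1656)
w3·Aw3 = (-120)·(-1680) + 300·1720 + (-52)·1656 = 631488; w3·w3 = (-120)·(-120) + 300·300 + (-52)·(-52) = 107104
λ ≈ 631488/107104 = 5.8960

5.8960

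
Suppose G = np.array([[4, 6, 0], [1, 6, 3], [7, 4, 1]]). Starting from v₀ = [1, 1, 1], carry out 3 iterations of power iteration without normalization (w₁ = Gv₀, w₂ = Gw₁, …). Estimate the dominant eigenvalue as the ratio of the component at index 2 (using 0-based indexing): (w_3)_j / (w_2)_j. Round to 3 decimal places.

w1 = Gv₀ = (10, 10, 12)
w2 = Gw1 = (100, 106, 122)
w3 = Gw2 = (1036, 1102, 1246)
Ratio at component: 1246 / 122 = 10.213

10.213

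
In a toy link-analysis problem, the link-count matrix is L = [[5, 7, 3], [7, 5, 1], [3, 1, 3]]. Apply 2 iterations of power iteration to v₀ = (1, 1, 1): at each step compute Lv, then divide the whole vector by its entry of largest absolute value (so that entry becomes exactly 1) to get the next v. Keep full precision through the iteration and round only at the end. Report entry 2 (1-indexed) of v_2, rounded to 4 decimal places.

0.9465

Lv0 = (15.00000, 13.00000, 7.00000); divide by 15.00000 → v1 = (1.00000, 0.86667, 0.46667)
Lv1 = (12.46667, 11.80000, 5.26667); divide by 12.46667 → v2 = (1.00000, 0.94652, 0.42246)
Requested entry of v2: 177/187 = 0.9465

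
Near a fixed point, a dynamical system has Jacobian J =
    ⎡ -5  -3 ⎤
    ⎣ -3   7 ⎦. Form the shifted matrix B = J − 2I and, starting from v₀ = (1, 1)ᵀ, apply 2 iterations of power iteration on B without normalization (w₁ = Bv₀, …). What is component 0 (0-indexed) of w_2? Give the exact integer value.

B = J − 2I has rows (-7, -3); (-3, 5)
w1 = Bv₀ = ((-7)·1 + (-3)·1; (-3)·1 + 5·1) = (-10, 2)
w2 = Bw1 = ((-7)·(-10) + (-3)·2; (-3)·(-10) + 5·2) = (64, 40)
Requested component of w2: 64

64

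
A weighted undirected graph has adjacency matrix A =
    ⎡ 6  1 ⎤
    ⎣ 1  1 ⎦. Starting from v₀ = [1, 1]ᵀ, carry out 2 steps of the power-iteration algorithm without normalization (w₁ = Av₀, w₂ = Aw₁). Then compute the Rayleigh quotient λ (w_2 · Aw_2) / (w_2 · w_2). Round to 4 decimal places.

6.1919

w1 = Av₀ = (6·1 + 1·1; 1·1 + 1·1) = (7, 2)
w2 = Aw1 = (6·7 + 1·2; 1·7 + 1·2) = (44, 9)
Aw2 = (273, 53)
w2·Aw2 = 44·273 + 9·53 = 12489; w2·w2 = 44·44 + 9·9 = 2017
λ ≈ 12489/2017 = 6.1919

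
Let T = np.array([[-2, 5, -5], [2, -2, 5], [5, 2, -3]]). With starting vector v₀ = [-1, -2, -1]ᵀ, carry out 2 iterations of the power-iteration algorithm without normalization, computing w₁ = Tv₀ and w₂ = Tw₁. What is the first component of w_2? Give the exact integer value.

21

w1 = Tv₀ = ((-2)·(-1) + 5·(-2) + (-5)·(-1); 2·(-1) + (-2)·(-2) + 5·(-1); 5·(-1) + 2·(-2) + (-3)·(-1)) = (-3, -3, -6)
w2 = Tw1 = ((-2)·(-3) + 5·(-3) + (-5)·(-6); 2·(-3) + (-2)·(-3) + 5·(-6); 5·(-3) + 2·(-3) + (-3)·(-6)) = (21, -30, -3)
The requested component of w2 is 21.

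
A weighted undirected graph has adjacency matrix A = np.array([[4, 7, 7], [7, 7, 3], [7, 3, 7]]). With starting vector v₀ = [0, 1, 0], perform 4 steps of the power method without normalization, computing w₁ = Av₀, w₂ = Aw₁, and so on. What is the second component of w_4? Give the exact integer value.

29334

w1 = Av₀ = (4·0 + 7·1 + 7·0; 7·0 + 7·1 + 3·0; 7·0 + 3·1 + 7·0) = (7, 7, 3)
w2 = Aw1 = (4·7 + 7·7 + 7·3; 7·7 + 7·7 + 3·3; 7·7 + 3·7 + 7·3) = (98, 107, 91)
w3 = Aw2 = (1778, 1708, 1644)
w4 = Aw3 = (30576, 29334, 29078)
The requested component of w4 is 29334.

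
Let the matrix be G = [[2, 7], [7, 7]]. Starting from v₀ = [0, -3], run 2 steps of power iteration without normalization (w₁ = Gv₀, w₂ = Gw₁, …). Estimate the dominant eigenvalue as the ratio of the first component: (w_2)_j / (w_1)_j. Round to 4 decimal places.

w1 = Gv₀ = (-21, -21)
w2 = Gw1 = (-189, -294)
Ratio at component: -189 / -21 = 9.0000

λ ≈ 9.0000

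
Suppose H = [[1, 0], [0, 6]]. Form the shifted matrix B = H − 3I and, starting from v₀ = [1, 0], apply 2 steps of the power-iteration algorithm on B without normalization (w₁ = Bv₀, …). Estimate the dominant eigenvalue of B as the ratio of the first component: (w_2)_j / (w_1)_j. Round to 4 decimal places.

μ ≈ -2.0000

B = H − 3I has rows (-2, 0); (0, 3)
w1 = Bv₀ = ((-2)·1 + 0·0; 0·1 + 3·0) = (-2, 0)
w2 = Bw1 = ((-2)·(-2) + 0·0; 0·(-2) + 3·0) = (4, 0)
Ratio: 4/-2 = -2.0000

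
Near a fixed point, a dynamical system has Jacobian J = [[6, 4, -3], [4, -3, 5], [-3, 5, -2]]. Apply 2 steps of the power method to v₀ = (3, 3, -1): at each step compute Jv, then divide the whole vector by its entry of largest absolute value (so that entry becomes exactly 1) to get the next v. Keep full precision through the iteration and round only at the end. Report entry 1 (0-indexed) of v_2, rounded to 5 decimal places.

Jv0 = (33.000000, -2.000000, 8.000000); divide by 33.000000 → v1 = (1.000000, -0.060606, 0.242424)
Jv1 = (5.030303, 5.393939, -3.787879); divide by 5.393939 → v2 = (0.932584, 1.000000, -0.702247)
Requested entry of v2: 178/178 = 1.00000

1.00000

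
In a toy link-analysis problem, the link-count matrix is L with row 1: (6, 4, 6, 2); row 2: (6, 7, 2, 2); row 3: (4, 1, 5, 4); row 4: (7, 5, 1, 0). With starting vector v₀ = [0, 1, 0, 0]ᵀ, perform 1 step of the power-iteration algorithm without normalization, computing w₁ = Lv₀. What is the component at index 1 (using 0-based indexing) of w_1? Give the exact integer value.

7

w1 = Lv₀ = (6·0 + 4·1 + 6·0 + 2·0; 6·0 + 7·1 + 2·0 + 2·0; 4·0 + 1·1 + 5·0 + 4·0; 7·0 + 5·1 + 1·0 + 0·0) = (4, 7, 1, 5)
The requested component of w1 is 7.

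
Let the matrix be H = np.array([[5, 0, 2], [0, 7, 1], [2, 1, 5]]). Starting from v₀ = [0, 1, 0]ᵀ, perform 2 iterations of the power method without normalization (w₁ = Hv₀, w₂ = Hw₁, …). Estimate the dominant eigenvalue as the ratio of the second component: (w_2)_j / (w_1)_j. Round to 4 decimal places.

7.1429

w1 = Hv₀ = (5·0 + 0·1 + 2·0; 0·0 + 7·1 + 1·0; 2·0 + 1·1 + 5·0) = (0, 7, 1)
w2 = Hw1 = (5·0 + 0·7 + 2·1; 0·0 + 7·7 + 1·1; 2·0 + 1·7 + 5·1) = (2, 50, 12)
Ratio at component: 50 / 7 = 7.1429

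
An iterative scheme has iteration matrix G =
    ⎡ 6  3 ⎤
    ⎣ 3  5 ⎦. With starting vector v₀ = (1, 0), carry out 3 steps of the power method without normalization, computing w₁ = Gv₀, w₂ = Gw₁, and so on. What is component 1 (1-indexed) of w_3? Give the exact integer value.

369

w1 = Gv₀ = (6, 3)
w2 = Gw1 = (45, 33)
w3 = Gw2 = (369, 300)
The requested component of w3 is 369.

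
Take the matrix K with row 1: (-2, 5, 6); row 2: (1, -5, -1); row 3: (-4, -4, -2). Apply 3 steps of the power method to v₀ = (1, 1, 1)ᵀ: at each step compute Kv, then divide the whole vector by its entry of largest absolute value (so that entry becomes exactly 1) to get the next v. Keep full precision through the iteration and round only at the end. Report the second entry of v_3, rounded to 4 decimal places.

-0.7267

Kv0 = (9.00000, -5.00000, -10.00000); divide by -10.00000 → v1 = (-0.90000, 0.50000, 1.00000)
Kv1 = (10.30000, -4.40000, -0.40000); divide by 10.30000 → v2 = (1.00000, -0.42718, -0.03883)
Kv2 = (-4.36893, 3.17476, -2.21359); divide by -4.36893 → v3 = (1.00000, -0.72667, 0.50667)
Requested entry of v3: -327/450 = -0.7267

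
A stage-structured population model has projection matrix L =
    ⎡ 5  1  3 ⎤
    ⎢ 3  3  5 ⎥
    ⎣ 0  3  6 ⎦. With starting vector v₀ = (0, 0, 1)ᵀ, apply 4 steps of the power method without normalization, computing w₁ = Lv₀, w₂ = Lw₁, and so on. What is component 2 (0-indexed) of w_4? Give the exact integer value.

w1 = Lv₀ = (5·0 + 1·0 + 3·1; 3·0 + 3·0 + 5·1; 0·0 + 3·0 + 6·1) = (3, 5, 6)
w2 = Lw1 = (5·3 + 1·5 + 3·6; 3·3 + 3·5 + 5·6; 0·3 + 3·5 + 6·6) = (38, 54, 51)
w3 = Lw2 = (397, 531, 468)
w4 = Lw3 = (3920, 5124, 4401)
The requested component of w4 is 4401.

4401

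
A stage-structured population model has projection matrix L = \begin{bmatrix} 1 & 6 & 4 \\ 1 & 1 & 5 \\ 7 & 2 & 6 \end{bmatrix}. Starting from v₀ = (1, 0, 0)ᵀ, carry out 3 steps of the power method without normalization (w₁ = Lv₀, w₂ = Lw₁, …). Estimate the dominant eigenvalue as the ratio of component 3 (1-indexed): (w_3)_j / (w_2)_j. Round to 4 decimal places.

w1 = Lv₀ = (1, 1, 7)
w2 = Lw1 = (35, 37, 51)
w3 = Lw2 = (461, 327, 625)
Ratio at component: 625 / 51 = 12.2549

12.2549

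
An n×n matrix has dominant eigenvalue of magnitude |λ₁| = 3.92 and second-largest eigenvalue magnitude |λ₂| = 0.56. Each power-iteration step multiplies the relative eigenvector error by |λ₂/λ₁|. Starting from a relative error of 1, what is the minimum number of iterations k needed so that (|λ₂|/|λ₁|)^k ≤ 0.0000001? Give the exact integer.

|λ₂/λ₁| = 0.56/3.92 = 0.14286
Need k ≥ ln(0.0000001) / ln(0.14286) = -16.1181 / -1.9459 ≈ 8.283
Smallest integer k satisfying the bound: 9

9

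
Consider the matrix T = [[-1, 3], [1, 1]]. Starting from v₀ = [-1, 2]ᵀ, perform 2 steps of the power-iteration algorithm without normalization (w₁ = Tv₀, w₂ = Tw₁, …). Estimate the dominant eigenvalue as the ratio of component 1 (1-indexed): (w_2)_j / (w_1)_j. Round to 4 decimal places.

-0.5714

w1 = Tv₀ = ((-1)·(-1) + 3·2; 1·(-1) + 1·2) = (7, 1)
w2 = Tw1 = ((-1)·7 + 3·1; 1·7 + 1·1) = (-4, 8)
Ratio at component: -4 / 7 = -0.5714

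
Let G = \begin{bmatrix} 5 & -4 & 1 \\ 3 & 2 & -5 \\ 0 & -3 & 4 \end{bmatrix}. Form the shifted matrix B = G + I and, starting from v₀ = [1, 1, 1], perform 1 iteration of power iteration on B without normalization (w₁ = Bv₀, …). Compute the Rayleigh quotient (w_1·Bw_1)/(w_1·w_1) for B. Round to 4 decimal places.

μ ≈ 4.5714

B = G + I has rows (6, -4, 1); (3, 3, -5); (0, -3, 5)
w1 = Bv₀ = (6·1 + (-4)·1 + 1·1; 3·1 + 3·1 + (-5)·1; 0·1 + (-3)·1 + 5·1) = (3, 1, 2)
Bw1 = (16, 2, 7)
w1·Bw1 = 64; w1·w1 = 14; μ ≈ 64/14 = 4.5714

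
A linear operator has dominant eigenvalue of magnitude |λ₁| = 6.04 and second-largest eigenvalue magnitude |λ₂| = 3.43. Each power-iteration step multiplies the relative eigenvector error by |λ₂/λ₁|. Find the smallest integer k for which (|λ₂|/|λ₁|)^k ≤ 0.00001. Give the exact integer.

|λ₂/λ₁| = 3.43/6.04 = 0.56788
Need k ≥ ln(0.00001) / ln(0.56788) = -11.5129 / -0.5658 ≈ 20.346
Smallest integer k satisfying the bound: 21

21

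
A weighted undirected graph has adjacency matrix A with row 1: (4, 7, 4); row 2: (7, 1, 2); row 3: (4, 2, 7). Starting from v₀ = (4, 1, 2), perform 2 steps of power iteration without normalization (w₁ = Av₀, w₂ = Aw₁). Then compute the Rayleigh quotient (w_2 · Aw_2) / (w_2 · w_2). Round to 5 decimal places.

12.86453

w1 = Av₀ = (31, 33, 32)
w2 = Aw1 = (483, 314, 414)
Aw2 = (5786, 4523, 5458)
w2·Aw2 = 483·5786 + 314·4523 + 414·5458 = 6474472; w2·w2 = 483·483 + 314·314 + 414·414 = 503281
λ ≈ 6474472/503281 = 12.86453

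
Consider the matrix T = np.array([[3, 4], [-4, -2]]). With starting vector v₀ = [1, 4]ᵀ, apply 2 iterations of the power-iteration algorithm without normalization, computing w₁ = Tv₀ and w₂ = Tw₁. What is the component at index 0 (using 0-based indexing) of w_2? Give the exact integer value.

w1 = Tv₀ = (3·1 + 4·4; (-4)·1 + (-2)·4) = (19, -12)
w2 = Tw1 = (3·19 + 4·(-12); (-4)·19 + (-2)·(-12)) = (9, -52)
The requested component of w2 is 9.

9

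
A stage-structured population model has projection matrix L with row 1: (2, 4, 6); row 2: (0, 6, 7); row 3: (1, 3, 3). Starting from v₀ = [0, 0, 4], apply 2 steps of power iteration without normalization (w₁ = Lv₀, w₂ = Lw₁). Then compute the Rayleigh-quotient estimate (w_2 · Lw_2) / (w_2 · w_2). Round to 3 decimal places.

w1 = Lv₀ = (24, 28, 12)
w2 = Lw1 = (232, 252, 144)
Lw2 = (2336, 2520, 1420)
w2·Lw2 = 232·2336 + 252·2520 + 144·1420 = 1381472; w2·w2 = 232·232 + 252·252 + 144·144 = 138064
λ ≈ 1381472/138064 = 10.006

λ ≈ 10.006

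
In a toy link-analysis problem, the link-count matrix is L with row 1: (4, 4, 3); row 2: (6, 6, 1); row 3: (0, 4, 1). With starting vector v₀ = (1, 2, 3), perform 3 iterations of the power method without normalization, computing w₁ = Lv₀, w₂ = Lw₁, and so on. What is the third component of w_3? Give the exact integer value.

w1 = Lv₀ = (4·1 + 4·2 + 3·3; 6·1 + 6·2 + 1·3; 0·1 + 4·2 + 1·3) = (21, 21, 11)
w2 = Lw1 = (4·21 + 4·21 + 3·11; 6·21 + 6·21 + 1·11; 0·21 + 4·21 + 1·11) = (201, 263, 95)
w3 = Lw2 = (2141, 2879, 1147)
The requested component of w3 is 1147.

1147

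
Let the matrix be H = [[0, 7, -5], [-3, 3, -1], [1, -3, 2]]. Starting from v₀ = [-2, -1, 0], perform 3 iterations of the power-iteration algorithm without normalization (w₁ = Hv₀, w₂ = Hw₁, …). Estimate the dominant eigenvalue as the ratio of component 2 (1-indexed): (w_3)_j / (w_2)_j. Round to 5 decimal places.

w1 = Hv₀ = (0·(-2) + 7·(-1) + (-5)·0; (-3)·(-2) + 3·(-1) + (-1)·0; 1·(-2) + (-3)·(-1) + 2·0) = (-7, 3, 1)
w2 = Hw1 = (0·(-7) + 7·3 + (-5)·1; (-3)·(-7) + 3·3 + (-1)·1; 1·(-7) + (-3)·3 + 2·1) = (16, 29, -14)
w3 = Hw2 = (273, 53, -99)
Ratio at component: 53 / 29 = 1.82759

1.82759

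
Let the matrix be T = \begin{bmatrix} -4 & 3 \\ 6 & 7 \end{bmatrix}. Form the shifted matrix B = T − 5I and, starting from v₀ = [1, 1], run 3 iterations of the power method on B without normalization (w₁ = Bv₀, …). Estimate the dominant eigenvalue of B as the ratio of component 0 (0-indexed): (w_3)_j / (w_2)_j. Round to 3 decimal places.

B = T − 5I has rows (-9, 3); (6, 2)
w1 = Bv₀ = (-6, 8)
w2 = Bw1 = (78, -20)
w3 = Bw2 = (-762, 428)
Ratio: -762/78 = -9.769

-9.769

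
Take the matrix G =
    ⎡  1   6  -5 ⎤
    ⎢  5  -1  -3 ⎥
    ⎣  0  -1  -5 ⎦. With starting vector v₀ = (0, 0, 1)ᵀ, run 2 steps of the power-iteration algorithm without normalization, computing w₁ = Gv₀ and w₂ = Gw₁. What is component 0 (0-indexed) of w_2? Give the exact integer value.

2

w1 = Gv₀ = (1·0 + 6·0 + (-5)·1; 5·0 + (-1)·0 + (-3)·1; 0·0 + (-1)·0 + (-5)·1) = (-5, -3, -5)
w2 = Gw1 = (1·(-5) + 6·(-3) + (-5)·(-5); 5·(-5) + (-1)·(-3) + (-3)·(-5); 0·(-5) + (-1)·(-3) + (-5)·(-5)) = (2, -7, 28)
The requested component of w2 is 2.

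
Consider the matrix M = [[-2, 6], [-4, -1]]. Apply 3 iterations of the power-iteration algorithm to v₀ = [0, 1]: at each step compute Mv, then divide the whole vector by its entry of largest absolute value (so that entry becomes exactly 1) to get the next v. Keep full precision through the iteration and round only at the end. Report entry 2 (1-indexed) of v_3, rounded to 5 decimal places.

-0.93137

Mv0 = (6.000000, -1.000000); divide by 6.000000 → v1 = (1.000000, -0.166667)
Mv1 = (-3.000000, -3.833333); divide by -3.833333 → v2 = (0.782609, 1.000000)
Mv2 = (4.434783, -4.130435); divide by 4.434783 → v3 = (1.000000, -0.931373)
Requested entry of v3: 95/-102 = -0.93137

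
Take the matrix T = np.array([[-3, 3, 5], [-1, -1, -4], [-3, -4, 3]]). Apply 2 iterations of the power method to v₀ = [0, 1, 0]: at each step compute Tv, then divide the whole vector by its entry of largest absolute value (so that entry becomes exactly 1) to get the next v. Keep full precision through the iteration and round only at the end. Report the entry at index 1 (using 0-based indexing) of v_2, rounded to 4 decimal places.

-0.4375

Tv0 = (3.00000, -1.00000, -4.00000); divide by -4.00000 → v1 = (-0.75000, 0.25000, 1.00000)
Tv1 = (8.00000, -3.50000, 4.25000); divide by 8.00000 → v2 = (1.00000, -0.43750, 0.53125)
Requested entry of v2: 14/-32 = -0.4375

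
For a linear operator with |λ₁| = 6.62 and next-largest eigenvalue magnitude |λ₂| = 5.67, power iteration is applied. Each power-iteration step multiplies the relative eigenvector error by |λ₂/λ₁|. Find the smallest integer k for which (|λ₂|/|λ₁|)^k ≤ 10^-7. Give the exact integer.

105

|λ₂/λ₁| = 5.67/6.62 = 0.85650
Need k ≥ ln(10^-7) / ln(0.85650) = -16.1181 / -0.1549 ≈ 104.051
Smallest integer k satisfying the bound: 105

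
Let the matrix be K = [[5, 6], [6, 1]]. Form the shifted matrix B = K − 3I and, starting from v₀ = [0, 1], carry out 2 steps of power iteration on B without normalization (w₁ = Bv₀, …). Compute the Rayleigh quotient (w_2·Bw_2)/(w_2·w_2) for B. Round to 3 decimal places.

-2.000

B = K − 3I has rows (2, 6); (6, -2)
w1 = Bv₀ = (6, -2)
w2 = Bw1 = (0, 40)
Bw2 = (240, -80)
w2·Bw2 = -3200; w2·w2 = 1600; μ ≈ -3200/1600 = -2.000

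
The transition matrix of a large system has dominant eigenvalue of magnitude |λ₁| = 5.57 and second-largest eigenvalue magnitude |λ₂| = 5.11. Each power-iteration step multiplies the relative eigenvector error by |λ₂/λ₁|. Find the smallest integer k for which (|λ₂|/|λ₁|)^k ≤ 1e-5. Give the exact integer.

|λ₂/λ₁| = 5.11/5.57 = 0.91741
Need k ≥ ln(1e-5) / ln(0.91741) = -11.5129 / -0.0862 ≈ 133.567
Smallest integer k satisfying the bound: 134

134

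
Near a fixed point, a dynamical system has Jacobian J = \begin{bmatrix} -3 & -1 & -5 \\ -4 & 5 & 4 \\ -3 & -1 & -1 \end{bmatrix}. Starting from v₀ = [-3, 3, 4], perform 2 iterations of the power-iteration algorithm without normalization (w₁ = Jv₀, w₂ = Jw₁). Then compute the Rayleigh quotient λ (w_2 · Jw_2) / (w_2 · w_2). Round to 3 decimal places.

w1 = Jv₀ = ((-3)·(-3) + (-1)·3 + (-5)·4; (-4)·(-3) + 5·3 + 4·4; (-3)·(-3) + (-1)·3 + (-1)·4) = (-14, 43, 2)
w2 = Jw1 = ((-3)·(-14) + (-1)·43 + (-5)·2; (-4)·(-14) + 5·43 + 4·2; (-3)·(-14) + (-1)·43 + (-1)·2) = (-11, 279, -3)
Jw2 = (-231, 1427, -243)
w2·Jw2 = (-11)·(-231) + 279·1427 + (-3)·(-243) = 401403; w2·w2 = (-11)·(-11) + 279·279 + (-3)·(-3) = 77971
λ ≈ 401403/77971 = 5.148

5.148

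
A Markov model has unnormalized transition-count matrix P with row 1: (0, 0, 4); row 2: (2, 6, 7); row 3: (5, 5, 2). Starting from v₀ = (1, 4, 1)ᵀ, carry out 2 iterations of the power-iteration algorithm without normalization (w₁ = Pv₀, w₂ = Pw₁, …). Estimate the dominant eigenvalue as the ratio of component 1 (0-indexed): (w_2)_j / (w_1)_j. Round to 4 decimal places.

w1 = Pv₀ = (0·1 + 0·4 + 4·1; 2·1 + 6·4 + 7·1; 5·1 + 5·4 + 2·1) = (4, 33, 27)
w2 = Pw1 = (0·4 + 0·33 + 4·27; 2·4 + 6·33 + 7·27; 5·4 + 5·33 + 2·27) = (108, 395, 239)
Ratio at component: 395 / 33 = 11.9697

λ ≈ 11.9697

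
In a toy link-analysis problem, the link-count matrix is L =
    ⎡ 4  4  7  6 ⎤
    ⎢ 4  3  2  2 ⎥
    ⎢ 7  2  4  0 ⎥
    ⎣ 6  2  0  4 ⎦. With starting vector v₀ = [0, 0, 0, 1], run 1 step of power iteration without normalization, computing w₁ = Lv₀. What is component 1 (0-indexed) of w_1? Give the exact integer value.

2

w1 = Lv₀ = (6, 2, 0, 4)
The requested component of w1 is 2.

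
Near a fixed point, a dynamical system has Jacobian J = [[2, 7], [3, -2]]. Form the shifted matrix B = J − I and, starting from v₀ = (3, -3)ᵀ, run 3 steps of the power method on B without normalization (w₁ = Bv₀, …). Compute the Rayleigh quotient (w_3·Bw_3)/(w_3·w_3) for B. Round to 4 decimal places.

-6.0000

B = J − I has rows (1, 7); (3, -3)
w1 = Bv₀ = (1·3 + 7·(-3); 3·3 + (-3)·(-3)) = (-18, 18)
w2 = Bw1 = (1·(-18) + 7·18; 3·(-18) + (-3)·18) = (108, -108)
w3 = Bw2 = (-648, 648)
Bw3 = (3888, -3888)
w3·Bw3 = -5038848; w3·w3 = 839808; μ ≈ -5038848/839808 = -6.0000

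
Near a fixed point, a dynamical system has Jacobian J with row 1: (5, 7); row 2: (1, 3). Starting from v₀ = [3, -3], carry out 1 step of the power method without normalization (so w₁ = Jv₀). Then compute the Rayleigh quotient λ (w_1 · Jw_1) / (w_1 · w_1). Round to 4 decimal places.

8.0000

w1 = Jv₀ = (5·3 + 7·(-3); 1·3 + 3·(-3)) = (-6, -6)
Jw1 = (-72, -24)
w1·Jw1 = (-6)·(-72) + (-6)·(-24) = 576; w1·w1 = (-6)·(-6) + (-6)·(-6) = 72
λ ≈ 576/72 = 8.0000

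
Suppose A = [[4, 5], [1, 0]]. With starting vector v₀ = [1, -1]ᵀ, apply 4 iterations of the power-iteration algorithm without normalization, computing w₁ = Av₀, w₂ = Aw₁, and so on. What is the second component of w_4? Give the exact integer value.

-1

w1 = Av₀ = (4·1 + 5·(-1); 1·1 + 0·(-1)) = (-1, 1)
w2 = Aw1 = (4·(-1) + 5·1; 1·(-1) + 0·1) = (1, -1)
w3 = Aw2 = (-1, 1)
w4 = Aw3 = (1, -1)
The requested component of w4 is -1.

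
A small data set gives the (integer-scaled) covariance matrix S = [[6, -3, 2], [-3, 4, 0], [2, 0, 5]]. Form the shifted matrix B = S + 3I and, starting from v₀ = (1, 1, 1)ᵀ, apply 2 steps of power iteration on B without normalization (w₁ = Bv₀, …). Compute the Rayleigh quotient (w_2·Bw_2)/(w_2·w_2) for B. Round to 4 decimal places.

B = S + 3I has rows (9, -3, 2); (-3, 7, 0); (2, 0, 8)
w1 = Bv₀ = (9·1 + (-3)·1 + 2·1; (-3)·1 + 7·1 + 0·1; 2·1 + 0·1 + 8·1) = (8, 4, 10)
w2 = Bw1 = (9·8 + (-3)·4 + 2·10; (-3)·8 + 7·4 + 0·10; 2·8 + 0·4 + 8·10) = (80, 4, 96)
Bw2 = (900, -212, 928)
w2·Bw2 = 160240; w2·w2 = 15632; μ ≈ 160240/15632 = 10.2508

10.2508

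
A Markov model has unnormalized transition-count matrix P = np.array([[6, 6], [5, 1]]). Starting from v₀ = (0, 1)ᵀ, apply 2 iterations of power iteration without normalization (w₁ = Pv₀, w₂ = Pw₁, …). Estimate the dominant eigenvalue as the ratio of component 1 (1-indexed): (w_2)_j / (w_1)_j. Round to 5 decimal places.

7.00000

w1 = Pv₀ = (6, 1)
w2 = Pw1 = (42, 31)
Ratio at component: 42 / 6 = 7.00000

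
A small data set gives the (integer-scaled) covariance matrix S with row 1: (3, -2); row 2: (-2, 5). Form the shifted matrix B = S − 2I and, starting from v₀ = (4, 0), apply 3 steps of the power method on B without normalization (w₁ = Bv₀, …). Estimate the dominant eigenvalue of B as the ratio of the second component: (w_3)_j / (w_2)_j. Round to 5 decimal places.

μ ≈ 4.25000

B = S − 2I has rows (1, -2); (-2, 3)
w1 = Bv₀ = (1·4 + (-2)·0; (-2)·4 + 3·0) = (4, -8)
w2 = Bw1 = (1·4 + (-2)·(-8); (-2)·4 + 3·(-8)) = (20, -32)
w3 = Bw2 = (84, -136)
Ratio: -136/-32 = 4.25000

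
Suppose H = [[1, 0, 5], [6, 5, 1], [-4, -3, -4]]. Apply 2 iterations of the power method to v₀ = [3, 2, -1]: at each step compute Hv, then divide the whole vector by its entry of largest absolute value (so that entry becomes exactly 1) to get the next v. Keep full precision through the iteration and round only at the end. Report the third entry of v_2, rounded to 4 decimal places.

-0.1560

Hv0 = (-2.00000, 27.00000, -14.00000); divide by 27.00000 → v1 = (-0.07407, 1.00000, -0.51852)
Hv1 = (-2.66667, 4.03704, -0.62963); divide by 4.03704 → v2 = (-0.66055, 1.00000, -0.15596)
Requested entry of v2: -17/109 = -0.1560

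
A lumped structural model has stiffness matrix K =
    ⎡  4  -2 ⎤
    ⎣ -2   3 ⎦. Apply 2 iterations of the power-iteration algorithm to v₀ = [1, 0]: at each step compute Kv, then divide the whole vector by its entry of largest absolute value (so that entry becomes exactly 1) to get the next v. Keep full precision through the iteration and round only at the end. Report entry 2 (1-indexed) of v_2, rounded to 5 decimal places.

Kv0 = (4.000000, -2.000000); divide by 4.000000 → v1 = (1.000000, -0.500000)
Kv1 = (5.000000, -3.500000); divide by 5.000000 → v2 = (1.000000, -0.700000)
Requested entry of v2: -14/20 = -0.70000

-0.70000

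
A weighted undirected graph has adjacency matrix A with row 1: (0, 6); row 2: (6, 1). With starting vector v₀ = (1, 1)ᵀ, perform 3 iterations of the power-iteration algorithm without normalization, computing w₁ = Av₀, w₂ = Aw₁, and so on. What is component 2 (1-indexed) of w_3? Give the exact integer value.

w1 = Av₀ = (6, 7)
w2 = Aw1 = (42, 43)
w3 = Aw2 = (258, 295)
The requested component of w3 is 295.

295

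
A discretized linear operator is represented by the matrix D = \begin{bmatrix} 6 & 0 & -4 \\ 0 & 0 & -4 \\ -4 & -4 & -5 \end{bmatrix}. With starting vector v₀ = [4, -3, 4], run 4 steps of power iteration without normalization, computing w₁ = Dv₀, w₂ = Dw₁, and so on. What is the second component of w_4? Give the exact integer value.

w1 = Dv₀ = (6·4 + 0·(-3) + (-4)·4; 0·4 + 0·(-3) + (-4)·4; (-4)·4 + (-4)·(-3) + (-5)·4) = (8, -16, -24)
w2 = Dw1 = (6·8 + 0·(-16) + (-4)·(-24); 0·8 + 0·(-16) + (-4)·(-24); (-4)·8 + (-4)·(-16) + (-5)·(-24)) = (144, 96, 152)
w3 = Dw2 = (256, -608, -1720)
w4 = Dw3 = (8416, 6880, 10008)
The requested component of w4 is 6880.

6880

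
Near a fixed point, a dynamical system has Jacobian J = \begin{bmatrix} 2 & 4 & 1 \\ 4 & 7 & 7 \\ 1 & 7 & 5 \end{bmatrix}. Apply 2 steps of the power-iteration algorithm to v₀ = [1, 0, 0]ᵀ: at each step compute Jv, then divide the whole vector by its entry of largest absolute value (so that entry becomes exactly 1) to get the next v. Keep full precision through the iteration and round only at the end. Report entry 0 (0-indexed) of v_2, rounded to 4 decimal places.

0.4884

Jv0 = (2.00000, 4.00000, 1.00000); divide by 4.00000 → v1 = (0.50000, 1.00000, 0.25000)
Jv1 = (5.25000, 10.75000, 8.75000); divide by 10.75000 → v2 = (0.48837, 1.00000, 0.81395)
Requested entry of v2: 21/43 = 0.4884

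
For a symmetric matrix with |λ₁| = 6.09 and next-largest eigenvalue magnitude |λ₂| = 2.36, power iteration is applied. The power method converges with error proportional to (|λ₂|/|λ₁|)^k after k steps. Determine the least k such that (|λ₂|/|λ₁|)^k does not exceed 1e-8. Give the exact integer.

20

|λ₂/λ₁| = 2.36/6.09 = 0.38752
Need k ≥ ln(1e-8) / ln(0.38752) = -18.4207 / -0.9480 ≈ 19.431
Smallest integer k satisfying the bound: 20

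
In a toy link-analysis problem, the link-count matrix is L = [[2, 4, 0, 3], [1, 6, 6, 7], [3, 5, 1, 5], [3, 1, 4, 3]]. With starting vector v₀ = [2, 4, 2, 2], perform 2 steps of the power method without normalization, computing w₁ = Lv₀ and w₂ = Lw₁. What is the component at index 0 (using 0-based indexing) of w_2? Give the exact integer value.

w1 = Lv₀ = (2·2 + 4·4 + 0·2 + 3·2; 1·2 + 6·4 + 6·2 + 7·2; 3·2 + 5·4 + 1·2 + 5·2; 3·2 + 1·4 + 4·2 + 3·2) = (26, 52, 38, 24)
w2 = Lw1 = (2·26 + 4·52 + 0·38 + 3·24; 1·26 + 6·52 + 6·38 + 7·24; 3·26 + 5·52 + 1·38 + 5·24; 3·26 + 1·52 + 4·38 + 3·24) = (332, 734, 496, 354)
The requested component of w2 is 332.

332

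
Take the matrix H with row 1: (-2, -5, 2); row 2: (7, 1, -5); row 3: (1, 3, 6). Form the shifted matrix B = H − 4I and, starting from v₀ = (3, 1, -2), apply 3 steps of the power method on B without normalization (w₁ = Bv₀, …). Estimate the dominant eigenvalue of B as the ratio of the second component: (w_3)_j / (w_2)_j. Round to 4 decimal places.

μ ≈ -2.5654

B = H − 4I has rows (-6, -5, 2); (7, -3, -5); (1, 3, 2)
w1 = Bv₀ = ((-6)·3 + (-5)·1 + 2·(-2); 7·3 + (-3)·1 + (-5)·(-2); 1·3 + 3·1 + 2·(-2)) = (-27, 28, 2)
w2 = Bw1 = ((-6)·(-27) + (-5)·28 + 2·2; 7·(-27) + (-3)·28 + (-5)·2; 1·(-27) + 3·28 + 2·2) = (26, -283, 61)
w3 = Bw2 = (1381, 726, -701)
Ratio: 726/-283 = -2.5654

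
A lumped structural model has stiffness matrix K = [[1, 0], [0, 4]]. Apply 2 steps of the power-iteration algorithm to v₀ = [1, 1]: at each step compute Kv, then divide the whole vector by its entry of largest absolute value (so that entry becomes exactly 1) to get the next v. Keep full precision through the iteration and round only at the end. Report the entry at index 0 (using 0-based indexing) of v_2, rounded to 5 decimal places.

0.06250

Kv0 = (1.000000, 4.000000); divide by 4.000000 → v1 = (0.250000, 1.000000)
Kv1 = (0.250000, 4.000000); divide by 4.000000 → v2 = (0.062500, 1.000000)
Requested entry of v2: 1/16 = 0.06250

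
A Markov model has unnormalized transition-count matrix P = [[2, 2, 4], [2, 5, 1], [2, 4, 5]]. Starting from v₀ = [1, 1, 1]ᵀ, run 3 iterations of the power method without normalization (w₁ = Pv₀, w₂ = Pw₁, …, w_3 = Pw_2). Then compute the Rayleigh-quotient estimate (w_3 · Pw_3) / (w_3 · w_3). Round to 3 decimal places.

w1 = Pv₀ = (8, 8, 11)
w2 = Pw1 = (76, 67, 103)
w3 = Pw2 = (698, 590, 935)
Pw3 = (6316, 5281, 8431)
w3·Pw3 = 698·6316 + 590·5281 + 935·8431 = 15407343; w3·w3 = 698·698 + 590·590 + 935·935 = 1709529
λ ≈ 15407343/1709529 = 9.013

λ ≈ 9.013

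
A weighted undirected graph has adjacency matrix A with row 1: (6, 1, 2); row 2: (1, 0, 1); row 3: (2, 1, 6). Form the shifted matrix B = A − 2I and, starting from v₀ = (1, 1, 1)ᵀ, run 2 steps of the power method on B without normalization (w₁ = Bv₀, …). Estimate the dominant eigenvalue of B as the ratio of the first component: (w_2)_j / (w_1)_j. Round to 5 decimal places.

B = A − 2I has rows (4, 1, 2); (1, -2, 1); (2, 1, 4)
w1 = Bv₀ = (4·1 + 1·1 + 2·1; 1·1 + (-2)·1 + 1·1; 2·1 + 1·1 + 4·1) = (7, 0, 7)
w2 = Bw1 = (4·7 + 1·0 + 2·7; 1·7 + (-2)·0 + 1·7; 2·7 + 1·0 + 4·7) = (42, 14, 42)
Ratio: 42/7 = 6.00000

μ ≈ 6.00000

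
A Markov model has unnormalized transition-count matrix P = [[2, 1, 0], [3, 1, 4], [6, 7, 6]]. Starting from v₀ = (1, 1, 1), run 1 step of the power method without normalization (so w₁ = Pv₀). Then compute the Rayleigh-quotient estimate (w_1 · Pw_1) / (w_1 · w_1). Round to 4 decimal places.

w1 = Pv₀ = (2·1 + 1·1 + 0·1; 3·1 + 1·1 + 4·1; 6·1 + 7·1 + 6·1) = (3, 8, 19)
Pw1 = (14, 93, 188)
w1·Pw1 = 3·14 + 8·93 + 19·188 = 4358; w1·w1 = 3·3 + 8·8 + 19·19 = 434
λ ≈ 4358/434 = 10.0415

λ ≈ 10.0415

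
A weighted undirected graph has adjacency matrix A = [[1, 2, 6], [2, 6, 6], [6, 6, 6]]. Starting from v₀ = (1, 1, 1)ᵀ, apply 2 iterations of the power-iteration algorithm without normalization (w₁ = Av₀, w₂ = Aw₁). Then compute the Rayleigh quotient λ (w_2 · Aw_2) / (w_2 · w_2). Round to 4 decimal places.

w1 = Av₀ = (1·1 + 2·1 + 6·1; 2·1 + 6·1 + 6·1; 6·1 + 6·1 + 6·1) = (9, 14, 18)
w2 = Aw1 = (1·9 + 2·14 + 6·18; 2·9 + 6·14 + 6·18; 6·9 + 6·14 + 6·18) = (145, 210, 246)
Aw2 = (2041, 3026, 3606)
w2·Aw2 = 145·2041 + 210·3026 + 246·3606 = 1818481; w2·w2 = 145·145 + 210·210 + 246·246 = 125641
λ ≈ 1818481/125641 = 14.4736

λ ≈ 14.4736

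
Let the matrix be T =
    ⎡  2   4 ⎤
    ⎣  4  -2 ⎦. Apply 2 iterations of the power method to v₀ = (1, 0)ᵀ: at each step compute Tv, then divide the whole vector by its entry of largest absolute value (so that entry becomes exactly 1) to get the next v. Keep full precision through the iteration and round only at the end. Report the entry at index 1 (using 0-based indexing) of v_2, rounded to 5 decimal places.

Tv0 = (2.000000, 4.000000); divide by 4.000000 → v1 = (0.500000, 1.000000)
Tv1 = (5.000000, 0.000000); divide by 5.000000 → v2 = (1.000000, 0.000000)
Requested entry of v2: 0/20 = 0.00000

0.00000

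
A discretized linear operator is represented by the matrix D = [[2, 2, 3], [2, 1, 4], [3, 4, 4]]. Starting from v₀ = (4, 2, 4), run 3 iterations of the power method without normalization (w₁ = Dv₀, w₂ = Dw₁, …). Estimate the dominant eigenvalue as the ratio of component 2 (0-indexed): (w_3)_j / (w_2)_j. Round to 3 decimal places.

8.675

w1 = Dv₀ = (2·4 + 2·2 + 3·4; 2·4 + 1·2 + 4·4; 3·4 + 4·2 + 4·4) = (24, 26, 36)
w2 = Dw1 = (2·24 + 2·26 + 3·36; 2·24 + 1·26 + 4·36; 3·24 + 4·26 + 4·36) = (208, 218, 320)
w3 = Dw2 = (1812, 1914, 2776)
Ratio at component: 2776 / 320 = 8.675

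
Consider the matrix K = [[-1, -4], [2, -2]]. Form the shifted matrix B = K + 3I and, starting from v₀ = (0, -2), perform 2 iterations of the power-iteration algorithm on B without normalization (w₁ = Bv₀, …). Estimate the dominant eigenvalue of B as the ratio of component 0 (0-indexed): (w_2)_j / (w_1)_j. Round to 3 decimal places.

μ ≈ 3.000

B = K + 3I has rows (2, -4); (2, 1)
w1 = Bv₀ = (8, -2)
w2 = Bw1 = (24, 14)
Ratio: 24/8 = 3.000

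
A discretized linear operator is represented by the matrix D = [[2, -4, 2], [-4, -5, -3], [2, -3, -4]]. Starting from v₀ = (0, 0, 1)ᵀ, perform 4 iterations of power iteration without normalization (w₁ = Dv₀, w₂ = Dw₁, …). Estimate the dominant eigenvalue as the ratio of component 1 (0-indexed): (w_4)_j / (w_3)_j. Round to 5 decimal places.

w1 = Dv₀ = (2, -3, -4)
w2 = Dw1 = (8, 19, 29)
w3 = Dw2 = (-2, -214, -157)
w4 = Dw3 = (538, 1549, 1266)
Ratio at component: 1549 / -214 = -7.23832

λ ≈ -7.23832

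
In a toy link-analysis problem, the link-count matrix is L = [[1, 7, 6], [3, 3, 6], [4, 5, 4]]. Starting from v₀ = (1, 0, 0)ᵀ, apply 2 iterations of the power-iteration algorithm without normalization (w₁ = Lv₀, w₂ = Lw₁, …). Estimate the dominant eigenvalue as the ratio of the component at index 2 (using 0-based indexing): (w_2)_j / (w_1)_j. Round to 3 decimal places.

λ ≈ 8.750

w1 = Lv₀ = (1, 3, 4)
w2 = Lw1 = (46, 36, 35)
Ratio at component: 35 / 4 = 8.750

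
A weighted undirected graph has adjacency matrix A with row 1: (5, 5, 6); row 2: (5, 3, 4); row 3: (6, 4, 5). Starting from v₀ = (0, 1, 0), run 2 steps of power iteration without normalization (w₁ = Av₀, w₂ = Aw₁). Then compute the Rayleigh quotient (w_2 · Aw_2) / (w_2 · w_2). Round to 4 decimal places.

w1 = Av₀ = (5·0 + 5·1 + 6·0; 5·0 + 3·1 + 4·0; 6·0 + 4·1 + 5·0) = (5, 3, 4)
w2 = Aw1 = (5·5 + 5·3 + 6·4; 5·5 + 3·3 + 4·4; 6·5 + 4·3 + 5·4) = (64, 50, 62)
Aw2 = (942, 718, 894)
w2·Aw2 = 64·942 + 50·718 + 62·894 = 151616; w2·w2 = 64·64 + 50·50 + 62·62 = 10440
λ ≈ 151616/10440 = 14.5226

λ ≈ 14.5226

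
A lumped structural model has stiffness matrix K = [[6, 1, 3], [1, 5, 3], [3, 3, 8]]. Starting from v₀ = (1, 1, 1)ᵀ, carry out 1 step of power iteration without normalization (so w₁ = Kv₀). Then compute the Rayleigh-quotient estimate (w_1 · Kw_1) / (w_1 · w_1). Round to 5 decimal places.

w1 = Kv₀ = (6·1 + 1·1 + 3·1; 1·1 + 5·1 + 3·1; 3·1 + 3·1 + 8·1) = (10, 9, 14)
Kw1 = (111, 97, 169)
w1·Kw1 = 10·111 + 9·97 + 14·169 = 4349; w1·w1 = 10·10 + 9·9 + 14·14 = 377
λ ≈ 4349/377 = 11.53581

λ ≈ 11.53581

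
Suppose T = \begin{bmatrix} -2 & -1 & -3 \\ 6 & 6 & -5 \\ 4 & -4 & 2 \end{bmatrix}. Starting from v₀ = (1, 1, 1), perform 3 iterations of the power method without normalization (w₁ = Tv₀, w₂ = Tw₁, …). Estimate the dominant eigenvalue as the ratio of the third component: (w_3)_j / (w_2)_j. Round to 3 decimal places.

w1 = Tv₀ = ((-2)·1 + (-1)·1 + (-3)·1; 6·1 + 6·1 + (-5)·1; 4·1 + (-4)·1 + 2·1) = (-6, 7, 2)
w2 = Tw1 = ((-2)·(-6) + (-1)·7 + (-3)·2; 6·(-6) + 6·7 + (-5)·2; 4·(-6) + (-4)·7 + 2·2) = (-1, -4, -48)
w3 = Tw2 = (150, 210, -84)
Ratio at component: -84 / -48 = 1.750

1.750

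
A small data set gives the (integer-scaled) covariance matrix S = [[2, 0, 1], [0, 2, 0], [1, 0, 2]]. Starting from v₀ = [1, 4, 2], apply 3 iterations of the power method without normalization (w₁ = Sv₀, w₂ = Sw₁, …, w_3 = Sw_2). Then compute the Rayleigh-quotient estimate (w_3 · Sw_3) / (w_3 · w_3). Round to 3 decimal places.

2.762

w1 = Sv₀ = (4, 8, 5)
w2 = Sw1 = (13, 16, 14)
w3 = Sw2 = (40, 32, 41)
Sw3 = (121, 64, 122)
w3·Sw3 = 40·121 + 32·64 + 41·122 = 11890; w3·w3 = 40·40 + 32·32 + 41·41 = 4305
λ ≈ 11890/4305 = 2.762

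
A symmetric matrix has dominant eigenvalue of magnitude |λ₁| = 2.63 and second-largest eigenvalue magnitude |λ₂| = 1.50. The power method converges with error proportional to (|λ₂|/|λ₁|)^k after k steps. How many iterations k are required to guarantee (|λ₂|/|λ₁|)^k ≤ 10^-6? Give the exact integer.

|λ₂/λ₁| = 1.50/2.63 = 0.57034
Need k ≥ ln(10^-6) / ln(0.57034) = -13.8155 / -0.5615 ≈ 24.604
Smallest integer k satisfying the bound: 25

25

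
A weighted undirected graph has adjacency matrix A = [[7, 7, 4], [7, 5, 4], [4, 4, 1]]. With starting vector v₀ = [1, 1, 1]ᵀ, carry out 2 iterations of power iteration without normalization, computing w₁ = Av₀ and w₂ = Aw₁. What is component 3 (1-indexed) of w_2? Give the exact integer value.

w1 = Av₀ = (18, 16, 9)
w2 = Aw1 = (274, 242, 145)
The requested component of w2 is 145.

145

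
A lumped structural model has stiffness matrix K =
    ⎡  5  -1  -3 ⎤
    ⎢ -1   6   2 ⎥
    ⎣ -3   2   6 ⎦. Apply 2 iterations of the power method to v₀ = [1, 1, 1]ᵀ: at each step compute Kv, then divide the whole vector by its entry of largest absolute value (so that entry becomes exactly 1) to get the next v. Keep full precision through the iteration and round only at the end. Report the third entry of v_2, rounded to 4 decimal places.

Kv0 = (1.00000, 7.00000, 5.00000); divide by 7.00000 → v1 = (0.14286, 1.00000, 0.71429)
Kv1 = (-2.42857, 7.28571, 5.85714); divide by 7.28571 → v2 = (-0.33333, 1.00000, 0.80392)
Requested entry of v2: 41/51 = 0.8039

0.8039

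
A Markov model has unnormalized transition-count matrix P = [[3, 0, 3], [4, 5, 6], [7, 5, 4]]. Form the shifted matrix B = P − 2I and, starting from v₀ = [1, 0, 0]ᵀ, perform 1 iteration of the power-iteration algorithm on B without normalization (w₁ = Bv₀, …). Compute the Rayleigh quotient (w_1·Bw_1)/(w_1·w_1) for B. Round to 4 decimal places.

B = P − 2I has rows (1, 0, 3); (4, 3, 6); (7, 5, 2)
w1 = Bv₀ = (1·1 + 0·0 + 3·0; 4·1 + 3·0 + 6·0; 7·1 + 5·0 + 2·0) = (1, 4, 7)
Bw1 = (22, 58, 41)
w1·Bw1 = 541; w1·w1 = 66; μ ≈ 541/66 = 8.1970

8.1970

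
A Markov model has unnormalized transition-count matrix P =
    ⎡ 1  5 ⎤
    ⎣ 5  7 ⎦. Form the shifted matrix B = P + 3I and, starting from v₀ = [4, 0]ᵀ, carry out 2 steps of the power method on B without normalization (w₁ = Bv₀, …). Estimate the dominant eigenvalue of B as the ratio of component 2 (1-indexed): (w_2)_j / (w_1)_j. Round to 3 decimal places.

B = P + 3I has rows (4, 5); (5, 10)
w1 = Bv₀ = (16, 20)
w2 = Bw1 = (164, 280)
Ratio: 280/20 = 14.000

14.000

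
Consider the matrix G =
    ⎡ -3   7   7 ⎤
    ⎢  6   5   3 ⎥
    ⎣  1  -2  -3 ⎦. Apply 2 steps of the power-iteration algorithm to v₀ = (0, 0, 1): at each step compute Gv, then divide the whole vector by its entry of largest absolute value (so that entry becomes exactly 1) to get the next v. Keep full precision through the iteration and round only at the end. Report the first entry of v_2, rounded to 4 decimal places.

-0.4375

Gv0 = (7.00000, 3.00000, -3.00000); divide by 7.00000 → v1 = (1.00000, 0.42857, -0.42857)
Gv1 = (-3.00000, 6.85714, 1.42857); divide by 6.85714 → v2 = (-0.43750, 1.00000, 0.20833)
Requested entry of v2: -21/48 = -0.4375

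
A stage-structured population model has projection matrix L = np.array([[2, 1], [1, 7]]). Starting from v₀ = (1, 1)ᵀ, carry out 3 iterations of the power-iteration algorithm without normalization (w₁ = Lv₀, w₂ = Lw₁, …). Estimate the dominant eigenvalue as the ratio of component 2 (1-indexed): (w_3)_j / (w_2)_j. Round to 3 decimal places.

w1 = Lv₀ = (2·1 + 1·1; 1·1 + 7·1) = (3, 8)
w2 = Lw1 = (2·3 + 1·8; 1·3 + 7·8) = (14, 59)
w3 = Lw2 = (87, 427)
Ratio at component: 427 / 59 = 7.237

7.237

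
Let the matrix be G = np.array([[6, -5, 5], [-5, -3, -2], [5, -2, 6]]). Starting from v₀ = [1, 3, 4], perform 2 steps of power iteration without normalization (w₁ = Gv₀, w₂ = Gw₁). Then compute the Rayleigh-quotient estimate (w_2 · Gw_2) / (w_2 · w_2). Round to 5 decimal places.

w1 = Gv₀ = (6·1 + (-5)·3 + 5·4; (-5)·1 + (-3)·3 + (-2)·4; 5·1 + (-2)·3 + 6·4) = (11, -22, 23)
w2 = Gw1 = (6·11 + (-5)·(-22) + 5·23; (-5)·11 + (-3)·(-22) + (-2)·23; 5·11 + (-2)·(-22) + 6·23) = (291, -35, 237)
Gw2 = (3106, -1824, 2947)
w2·Gw2 = 291·3106 + (-35)·(-1824) + 237·2947 = 1666125; w2·w2 = 291·291 + (-35)·(-35) + 237·237 = 142075
λ ≈ 1666125/142075 = 11.72708

λ ≈ 11.72708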